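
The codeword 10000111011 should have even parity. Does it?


Number of 1s: 6

Yes, parity is correct (6 ones)


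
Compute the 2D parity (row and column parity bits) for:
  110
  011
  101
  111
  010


Row parities: 00011
Column parities: 101

Row P: 00011, Col P: 101, Corner: 0


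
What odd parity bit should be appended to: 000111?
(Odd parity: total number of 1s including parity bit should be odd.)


Number of 1s in data: 3
Parity bit: 0

0


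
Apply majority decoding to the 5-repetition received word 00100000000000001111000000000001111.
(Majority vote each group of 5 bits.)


Groups: 00100, 00000, 00000, 01111, 00000, 00000, 01111
Majority votes: 0001001

0001001


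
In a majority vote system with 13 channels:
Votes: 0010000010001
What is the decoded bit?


Ones: 3 out of 13
Threshold: 7

0 (3/13 voted 1)


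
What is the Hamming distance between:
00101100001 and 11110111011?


XOR: 11011011010
Count of 1s: 7

7


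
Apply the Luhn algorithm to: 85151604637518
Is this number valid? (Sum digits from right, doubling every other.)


Luhn sum = 57
57 mod 10 = 7

Invalid (Luhn sum mod 10 = 7)


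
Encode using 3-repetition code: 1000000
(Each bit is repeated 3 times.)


Each bit -> 3 copies

111000000000000000000


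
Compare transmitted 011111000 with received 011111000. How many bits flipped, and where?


XOR: 000000000

0 errors (received matches sent)


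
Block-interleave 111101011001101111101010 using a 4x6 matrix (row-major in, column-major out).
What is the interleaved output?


Matrix:
  111101
  011001
  101111
  101010
Read columns: 101111001111101000111110

101111001111101000111110


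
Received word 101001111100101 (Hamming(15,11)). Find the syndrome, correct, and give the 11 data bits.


Syndrome = 10: error at position 10

Data: 10111000101 (corrected bit 10)


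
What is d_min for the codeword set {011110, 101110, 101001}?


Comparing all pairs, minimum distance: 2
Can detect 1 errors, correct 0 errors

2


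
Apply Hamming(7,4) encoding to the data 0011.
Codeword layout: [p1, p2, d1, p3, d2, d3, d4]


Parity bits: p1=1, p2=0, p3=0

1000011


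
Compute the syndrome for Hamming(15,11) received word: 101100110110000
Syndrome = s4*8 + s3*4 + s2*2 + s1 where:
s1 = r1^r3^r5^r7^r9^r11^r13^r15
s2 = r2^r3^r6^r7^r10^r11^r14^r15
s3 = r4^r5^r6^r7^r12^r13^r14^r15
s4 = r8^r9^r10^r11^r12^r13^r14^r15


s1=0, s2=0, s3=0, s4=1

Syndrome = 8 (error at position 8)


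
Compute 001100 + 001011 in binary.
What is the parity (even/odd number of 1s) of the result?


001100 = 12
001011 = 11
Sum = 23 = 10111
1s count = 4

even parity (4 ones in 10111)


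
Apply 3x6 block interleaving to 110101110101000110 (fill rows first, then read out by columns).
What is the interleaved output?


Matrix:
  110101
  110101
  000110
Read columns: 110110000111001110

110110000111001110


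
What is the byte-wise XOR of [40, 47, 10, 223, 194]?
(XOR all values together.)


XOR chain: 40 ^ 47 ^ 10 ^ 223 ^ 194 = 16

16


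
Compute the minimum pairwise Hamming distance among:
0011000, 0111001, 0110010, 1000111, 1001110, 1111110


Comparing all pairs, minimum distance: 2
Can detect 1 errors, correct 0 errors

2


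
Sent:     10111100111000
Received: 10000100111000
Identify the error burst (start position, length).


XOR: 00111000000000

Burst at position 2, length 3


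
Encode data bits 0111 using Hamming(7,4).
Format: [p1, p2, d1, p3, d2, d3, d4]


Parity bits: p1=0, p2=0, p3=1

0001111


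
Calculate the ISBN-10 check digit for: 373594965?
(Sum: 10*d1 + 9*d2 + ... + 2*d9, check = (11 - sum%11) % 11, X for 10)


Weighted sum: 290
290 mod 11 = 4

Check digit: 7


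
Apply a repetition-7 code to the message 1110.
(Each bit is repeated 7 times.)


Each bit -> 7 copies

1111111111111111111110000000


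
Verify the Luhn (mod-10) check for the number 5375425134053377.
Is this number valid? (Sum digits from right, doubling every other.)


Luhn sum = 62
62 mod 10 = 2

Invalid (Luhn sum mod 10 = 2)


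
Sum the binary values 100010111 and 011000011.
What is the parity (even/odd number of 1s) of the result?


100010111 = 279
011000011 = 195
Sum = 474 = 111011010
1s count = 6

even parity (6 ones in 111011010)


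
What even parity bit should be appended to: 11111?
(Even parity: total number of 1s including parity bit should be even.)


Number of 1s in data: 5
Parity bit: 1

1


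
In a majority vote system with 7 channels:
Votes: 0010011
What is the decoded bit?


Ones: 3 out of 7
Threshold: 4

0 (3/7 voted 1)


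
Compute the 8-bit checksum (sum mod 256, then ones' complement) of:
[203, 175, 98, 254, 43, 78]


Sum = 851 mod 256 = 83
Complement = 172

172


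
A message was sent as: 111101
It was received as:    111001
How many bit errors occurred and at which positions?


XOR: 000100

1 error(s) at position(s): 3


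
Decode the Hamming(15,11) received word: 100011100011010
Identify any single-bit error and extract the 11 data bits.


Syndrome = 12: error at position 12

Data: 01110010010 (corrected bit 12)


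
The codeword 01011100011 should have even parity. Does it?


Number of 1s: 6

Yes, parity is correct (6 ones)


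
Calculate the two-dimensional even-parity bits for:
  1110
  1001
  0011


Row parities: 100
Column parities: 0100

Row P: 100, Col P: 0100, Corner: 1


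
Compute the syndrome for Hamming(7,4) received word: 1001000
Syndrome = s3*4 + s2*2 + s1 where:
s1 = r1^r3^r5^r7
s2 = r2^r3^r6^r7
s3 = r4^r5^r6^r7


s1=1, s2=0, s3=1

Syndrome = 5 (error at position 5)


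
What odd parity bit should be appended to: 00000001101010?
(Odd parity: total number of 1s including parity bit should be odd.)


Number of 1s in data: 4
Parity bit: 1

1


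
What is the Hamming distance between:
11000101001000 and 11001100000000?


XOR: 00001001001000
Count of 1s: 3

3


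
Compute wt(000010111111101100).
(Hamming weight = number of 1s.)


Counting 1s in 000010111111101100

10


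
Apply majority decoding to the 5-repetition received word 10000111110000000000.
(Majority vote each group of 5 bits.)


Groups: 10000, 11111, 00000, 00000
Majority votes: 0100

0100


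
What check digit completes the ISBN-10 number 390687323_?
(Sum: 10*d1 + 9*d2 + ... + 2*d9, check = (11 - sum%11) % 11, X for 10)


Weighted sum: 260
260 mod 11 = 7

Check digit: 4


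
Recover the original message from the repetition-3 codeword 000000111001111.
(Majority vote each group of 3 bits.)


Groups: 000, 000, 111, 001, 111
Majority votes: 00101

00101


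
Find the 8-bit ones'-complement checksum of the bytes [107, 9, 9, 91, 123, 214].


Sum = 553 mod 256 = 41
Complement = 214

214


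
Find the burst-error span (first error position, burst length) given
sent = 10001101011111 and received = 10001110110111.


XOR: 00000011101000

Burst at position 6, length 5


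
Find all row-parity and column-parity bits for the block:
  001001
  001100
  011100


Row parities: 001
Column parities: 011001

Row P: 001, Col P: 011001, Corner: 1


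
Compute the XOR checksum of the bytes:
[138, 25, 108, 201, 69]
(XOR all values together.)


XOR chain: 138 ^ 25 ^ 108 ^ 201 ^ 69 = 115

115


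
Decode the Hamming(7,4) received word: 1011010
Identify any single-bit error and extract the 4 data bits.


Syndrome = 0: no error detected

Data: 1010 (no errors)


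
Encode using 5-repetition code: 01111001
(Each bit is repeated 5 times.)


Each bit -> 5 copies

0000011111111111111111111000000000011111


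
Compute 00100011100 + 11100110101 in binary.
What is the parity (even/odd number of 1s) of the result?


00100011100 = 284
11100110101 = 1845
Sum = 2129 = 100001010001
1s count = 4

even parity (4 ones in 100001010001)


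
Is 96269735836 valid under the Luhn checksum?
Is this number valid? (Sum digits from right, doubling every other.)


Luhn sum = 55
55 mod 10 = 5

Invalid (Luhn sum mod 10 = 5)


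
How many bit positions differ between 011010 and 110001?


XOR: 101011
Count of 1s: 4

4


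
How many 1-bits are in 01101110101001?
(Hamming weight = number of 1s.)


Counting 1s in 01101110101001

8


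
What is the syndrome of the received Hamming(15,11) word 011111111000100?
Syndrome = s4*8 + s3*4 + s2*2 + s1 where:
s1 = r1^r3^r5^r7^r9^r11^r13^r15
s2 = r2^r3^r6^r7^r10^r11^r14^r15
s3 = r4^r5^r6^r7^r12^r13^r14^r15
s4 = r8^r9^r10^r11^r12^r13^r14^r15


s1=1, s2=0, s3=1, s4=1

Syndrome = 13 (error at position 13)


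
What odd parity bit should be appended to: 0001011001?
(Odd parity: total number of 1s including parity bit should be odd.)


Number of 1s in data: 4
Parity bit: 1

1


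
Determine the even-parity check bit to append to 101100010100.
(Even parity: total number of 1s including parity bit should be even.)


Number of 1s in data: 5
Parity bit: 1

1


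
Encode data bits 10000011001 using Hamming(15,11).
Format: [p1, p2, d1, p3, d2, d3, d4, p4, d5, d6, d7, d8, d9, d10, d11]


Parity bits: p1=1, p2=1, p3=0, p4=1

111000010011001


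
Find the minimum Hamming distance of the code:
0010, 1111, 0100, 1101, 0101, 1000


Comparing all pairs, minimum distance: 1
Can detect 0 errors, correct 0 errors

1


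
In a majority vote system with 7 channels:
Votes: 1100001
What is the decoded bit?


Ones: 3 out of 7
Threshold: 4

0 (3/7 voted 1)


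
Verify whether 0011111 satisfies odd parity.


Number of 1s: 5

Yes, parity is correct (5 ones)


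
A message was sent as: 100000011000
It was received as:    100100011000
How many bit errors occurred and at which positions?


XOR: 000100000000

1 error(s) at position(s): 3


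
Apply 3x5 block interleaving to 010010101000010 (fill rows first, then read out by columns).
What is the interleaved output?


Matrix:
  01001
  01010
  00010
Read columns: 000110000011100

000110000011100


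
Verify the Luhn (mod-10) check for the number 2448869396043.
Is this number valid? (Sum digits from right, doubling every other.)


Luhn sum = 70
70 mod 10 = 0

Valid (Luhn sum mod 10 = 0)


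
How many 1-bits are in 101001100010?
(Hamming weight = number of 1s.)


Counting 1s in 101001100010

5


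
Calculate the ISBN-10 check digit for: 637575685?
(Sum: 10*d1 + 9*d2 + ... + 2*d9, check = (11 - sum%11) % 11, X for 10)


Weighted sum: 303
303 mod 11 = 6

Check digit: 5


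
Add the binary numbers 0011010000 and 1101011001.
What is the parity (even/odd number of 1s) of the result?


0011010000 = 208
1101011001 = 857
Sum = 1065 = 10000101001
1s count = 4

even parity (4 ones in 10000101001)


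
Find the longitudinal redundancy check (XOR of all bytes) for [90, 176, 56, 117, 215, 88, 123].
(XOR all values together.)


XOR chain: 90 ^ 176 ^ 56 ^ 117 ^ 215 ^ 88 ^ 123 = 83

83


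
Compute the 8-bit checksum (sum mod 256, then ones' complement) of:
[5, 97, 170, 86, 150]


Sum = 508 mod 256 = 252
Complement = 3

3


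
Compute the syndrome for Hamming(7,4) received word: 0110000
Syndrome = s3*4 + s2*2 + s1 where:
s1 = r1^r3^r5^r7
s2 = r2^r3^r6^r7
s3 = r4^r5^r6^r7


s1=1, s2=0, s3=0

Syndrome = 1 (error at position 1)


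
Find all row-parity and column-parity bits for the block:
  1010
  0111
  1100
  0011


Row parities: 0100
Column parities: 0010

Row P: 0100, Col P: 0010, Corner: 1


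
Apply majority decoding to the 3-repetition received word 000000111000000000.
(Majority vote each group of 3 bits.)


Groups: 000, 000, 111, 000, 000, 000
Majority votes: 001000

001000


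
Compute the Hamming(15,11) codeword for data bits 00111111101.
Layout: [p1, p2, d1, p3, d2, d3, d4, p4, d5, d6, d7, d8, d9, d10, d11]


Parity bits: p1=1, p2=1, p3=1, p4=0

110101101111101


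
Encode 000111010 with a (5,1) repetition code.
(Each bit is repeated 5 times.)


Each bit -> 5 copies

000000000000000111111111111111000001111100000


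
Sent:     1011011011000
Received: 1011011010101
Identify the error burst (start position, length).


XOR: 0000000001101

Burst at position 9, length 4


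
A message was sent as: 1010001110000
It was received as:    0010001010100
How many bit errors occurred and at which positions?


XOR: 1000000100100

3 error(s) at position(s): 0, 7, 10


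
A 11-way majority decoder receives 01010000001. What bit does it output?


Ones: 3 out of 11
Threshold: 6

0 (3/11 voted 1)


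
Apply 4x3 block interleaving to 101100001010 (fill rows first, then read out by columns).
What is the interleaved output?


Matrix:
  101
  100
  001
  010
Read columns: 110000011010

110000011010


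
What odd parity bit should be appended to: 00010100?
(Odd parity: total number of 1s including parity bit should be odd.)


Number of 1s in data: 2
Parity bit: 1

1


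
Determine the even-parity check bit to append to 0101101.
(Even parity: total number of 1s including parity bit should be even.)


Number of 1s in data: 4
Parity bit: 0

0


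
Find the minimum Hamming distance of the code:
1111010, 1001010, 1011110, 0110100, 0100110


Comparing all pairs, minimum distance: 2
Can detect 1 errors, correct 0 errors

2


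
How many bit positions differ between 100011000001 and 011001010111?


XOR: 111010010110
Count of 1s: 7

7


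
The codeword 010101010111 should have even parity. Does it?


Number of 1s: 7

No, parity error (7 ones)


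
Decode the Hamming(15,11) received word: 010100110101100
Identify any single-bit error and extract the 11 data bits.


Syndrome = 2: error at position 2

Data: 00010101100 (corrected bit 2)


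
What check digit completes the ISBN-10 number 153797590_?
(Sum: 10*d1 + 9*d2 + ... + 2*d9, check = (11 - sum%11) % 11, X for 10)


Weighted sum: 264
264 mod 11 = 0

Check digit: 0


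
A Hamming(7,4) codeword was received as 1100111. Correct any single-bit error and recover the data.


Syndrome = 7: error at position 7

Data: 0110 (corrected bit 7)


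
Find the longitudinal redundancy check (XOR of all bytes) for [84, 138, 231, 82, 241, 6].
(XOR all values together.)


XOR chain: 84 ^ 138 ^ 231 ^ 82 ^ 241 ^ 6 = 156

156


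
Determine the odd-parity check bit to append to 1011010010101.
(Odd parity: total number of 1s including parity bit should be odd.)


Number of 1s in data: 7
Parity bit: 0

0


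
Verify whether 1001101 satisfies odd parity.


Number of 1s: 4

No, parity error (4 ones)


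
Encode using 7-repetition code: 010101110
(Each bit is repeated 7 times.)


Each bit -> 7 copies

000000011111110000000111111100000001111111111111111111110000000


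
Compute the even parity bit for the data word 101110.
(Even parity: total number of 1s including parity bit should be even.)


Number of 1s in data: 4
Parity bit: 0

0


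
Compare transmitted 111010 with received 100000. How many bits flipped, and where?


XOR: 011010

3 error(s) at position(s): 1, 2, 4


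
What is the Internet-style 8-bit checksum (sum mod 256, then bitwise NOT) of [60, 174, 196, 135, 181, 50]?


Sum = 796 mod 256 = 28
Complement = 227

227


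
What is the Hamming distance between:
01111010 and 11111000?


XOR: 10000010
Count of 1s: 2

2


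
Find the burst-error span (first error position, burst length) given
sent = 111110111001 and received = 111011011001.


XOR: 000101100000

Burst at position 3, length 4


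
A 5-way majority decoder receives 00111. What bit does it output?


Ones: 3 out of 5
Threshold: 3

1 (3/5 voted 1)


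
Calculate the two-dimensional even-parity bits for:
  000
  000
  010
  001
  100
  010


Row parities: 001111
Column parities: 101

Row P: 001111, Col P: 101, Corner: 0


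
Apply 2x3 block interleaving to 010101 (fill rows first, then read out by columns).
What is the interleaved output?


Matrix:
  010
  101
Read columns: 011001

011001


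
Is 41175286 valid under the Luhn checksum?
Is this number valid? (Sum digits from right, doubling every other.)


Luhn sum = 34
34 mod 10 = 4

Invalid (Luhn sum mod 10 = 4)


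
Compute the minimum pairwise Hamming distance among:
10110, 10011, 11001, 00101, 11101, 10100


Comparing all pairs, minimum distance: 1
Can detect 0 errors, correct 0 errors

1


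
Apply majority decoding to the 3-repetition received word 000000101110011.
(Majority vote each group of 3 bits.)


Groups: 000, 000, 101, 110, 011
Majority votes: 00111

00111


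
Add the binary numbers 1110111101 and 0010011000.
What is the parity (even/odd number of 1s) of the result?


1110111101 = 957
0010011000 = 152
Sum = 1109 = 10001010101
1s count = 5

odd parity (5 ones in 10001010101)


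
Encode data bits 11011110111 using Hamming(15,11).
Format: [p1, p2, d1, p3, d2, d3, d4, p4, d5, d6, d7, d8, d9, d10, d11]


Parity bits: p1=1, p2=0, p3=1, p4=0

101110101110111


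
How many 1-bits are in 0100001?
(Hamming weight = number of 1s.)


Counting 1s in 0100001

2


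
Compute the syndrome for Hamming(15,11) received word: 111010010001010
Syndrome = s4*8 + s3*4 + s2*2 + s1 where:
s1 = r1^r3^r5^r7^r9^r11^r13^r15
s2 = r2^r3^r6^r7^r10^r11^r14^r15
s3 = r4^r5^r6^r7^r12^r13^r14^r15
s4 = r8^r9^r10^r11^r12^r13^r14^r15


s1=1, s2=1, s3=1, s4=1

Syndrome = 15 (error at position 15)


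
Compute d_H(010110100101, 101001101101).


XOR: 111111001000
Count of 1s: 7

7


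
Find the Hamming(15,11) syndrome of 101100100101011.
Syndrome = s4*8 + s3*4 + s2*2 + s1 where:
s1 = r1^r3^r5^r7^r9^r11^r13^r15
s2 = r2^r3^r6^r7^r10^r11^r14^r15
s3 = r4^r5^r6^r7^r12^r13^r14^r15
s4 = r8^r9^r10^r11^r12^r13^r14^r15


s1=0, s2=1, s3=1, s4=0

Syndrome = 6 (error at position 6)


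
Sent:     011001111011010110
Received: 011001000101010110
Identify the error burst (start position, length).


XOR: 000000111110000000

Burst at position 6, length 5


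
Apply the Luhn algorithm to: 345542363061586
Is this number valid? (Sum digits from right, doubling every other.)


Luhn sum = 60
60 mod 10 = 0

Valid (Luhn sum mod 10 = 0)


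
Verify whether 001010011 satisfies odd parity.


Number of 1s: 4

No, parity error (4 ones)


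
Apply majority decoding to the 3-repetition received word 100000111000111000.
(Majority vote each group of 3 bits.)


Groups: 100, 000, 111, 000, 111, 000
Majority votes: 001010

001010


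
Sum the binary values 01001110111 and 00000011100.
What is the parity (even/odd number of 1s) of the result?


01001110111 = 631
00000011100 = 28
Sum = 659 = 1010010011
1s count = 5

odd parity (5 ones in 1010010011)


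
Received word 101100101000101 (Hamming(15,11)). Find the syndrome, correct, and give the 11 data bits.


Syndrome = 10: error at position 10

Data: 10011100101 (corrected bit 10)


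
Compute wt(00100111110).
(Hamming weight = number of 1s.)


Counting 1s in 00100111110

6


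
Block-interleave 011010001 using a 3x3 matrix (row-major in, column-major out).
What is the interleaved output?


Matrix:
  011
  010
  001
Read columns: 000110101

000110101


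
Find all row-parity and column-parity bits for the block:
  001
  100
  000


Row parities: 110
Column parities: 101

Row P: 110, Col P: 101, Corner: 0


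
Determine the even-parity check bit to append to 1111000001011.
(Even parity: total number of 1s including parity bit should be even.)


Number of 1s in data: 7
Parity bit: 1

1


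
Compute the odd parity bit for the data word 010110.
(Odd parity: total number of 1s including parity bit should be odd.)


Number of 1s in data: 3
Parity bit: 0

0


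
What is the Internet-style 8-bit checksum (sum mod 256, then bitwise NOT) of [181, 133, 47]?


Sum = 361 mod 256 = 105
Complement = 150

150


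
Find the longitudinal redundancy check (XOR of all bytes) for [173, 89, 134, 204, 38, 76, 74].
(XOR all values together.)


XOR chain: 173 ^ 89 ^ 134 ^ 204 ^ 38 ^ 76 ^ 74 = 158

158


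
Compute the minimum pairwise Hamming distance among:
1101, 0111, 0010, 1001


Comparing all pairs, minimum distance: 1
Can detect 0 errors, correct 0 errors

1


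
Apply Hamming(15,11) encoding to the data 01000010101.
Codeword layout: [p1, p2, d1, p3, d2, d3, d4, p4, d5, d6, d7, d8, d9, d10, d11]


Parity bits: p1=0, p2=0, p3=1, p4=1

000110010010101


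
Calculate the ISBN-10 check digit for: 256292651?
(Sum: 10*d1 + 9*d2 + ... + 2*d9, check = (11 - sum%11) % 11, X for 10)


Weighted sum: 232
232 mod 11 = 1

Check digit: X


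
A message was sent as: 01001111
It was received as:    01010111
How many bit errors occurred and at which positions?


XOR: 00011000

2 error(s) at position(s): 3, 4


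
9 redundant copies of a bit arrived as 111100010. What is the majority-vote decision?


Ones: 5 out of 9
Threshold: 5

1 (5/9 voted 1)


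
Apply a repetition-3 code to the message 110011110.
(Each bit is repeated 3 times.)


Each bit -> 3 copies

111111000000111111111111000


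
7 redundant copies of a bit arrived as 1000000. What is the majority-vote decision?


Ones: 1 out of 7
Threshold: 4

0 (1/7 voted 1)


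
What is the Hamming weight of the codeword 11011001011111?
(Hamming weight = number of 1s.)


Counting 1s in 11011001011111

10


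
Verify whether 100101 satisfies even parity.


Number of 1s: 3

No, parity error (3 ones)


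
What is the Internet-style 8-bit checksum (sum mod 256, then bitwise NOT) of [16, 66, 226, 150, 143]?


Sum = 601 mod 256 = 89
Complement = 166

166


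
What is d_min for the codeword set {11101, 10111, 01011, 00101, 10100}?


Comparing all pairs, minimum distance: 2
Can detect 1 errors, correct 0 errors

2


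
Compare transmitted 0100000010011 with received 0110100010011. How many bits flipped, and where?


XOR: 0010100000000

2 error(s) at position(s): 2, 4


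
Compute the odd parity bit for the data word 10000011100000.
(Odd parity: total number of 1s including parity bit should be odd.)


Number of 1s in data: 4
Parity bit: 1

1


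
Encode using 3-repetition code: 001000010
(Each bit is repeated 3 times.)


Each bit -> 3 copies

000000111000000000000111000


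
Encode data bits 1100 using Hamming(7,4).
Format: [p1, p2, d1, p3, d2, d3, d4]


Parity bits: p1=0, p2=1, p3=1

0111100


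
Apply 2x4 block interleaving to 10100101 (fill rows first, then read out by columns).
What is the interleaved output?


Matrix:
  1010
  0101
Read columns: 10011001

10011001


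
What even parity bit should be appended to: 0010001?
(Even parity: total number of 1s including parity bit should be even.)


Number of 1s in data: 2
Parity bit: 0

0


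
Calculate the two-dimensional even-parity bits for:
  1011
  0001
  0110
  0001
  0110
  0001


Row parities: 110101
Column parities: 1010

Row P: 110101, Col P: 1010, Corner: 0


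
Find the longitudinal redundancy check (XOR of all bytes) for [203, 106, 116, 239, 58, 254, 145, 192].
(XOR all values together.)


XOR chain: 203 ^ 106 ^ 116 ^ 239 ^ 58 ^ 254 ^ 145 ^ 192 = 175

175


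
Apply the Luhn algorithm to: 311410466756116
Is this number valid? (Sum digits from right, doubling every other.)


Luhn sum = 50
50 mod 10 = 0

Valid (Luhn sum mod 10 = 0)


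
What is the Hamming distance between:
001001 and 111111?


XOR: 110110
Count of 1s: 4

4


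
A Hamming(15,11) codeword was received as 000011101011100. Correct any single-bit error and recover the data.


Syndrome = 7: error at position 7

Data: 01101011100 (corrected bit 7)


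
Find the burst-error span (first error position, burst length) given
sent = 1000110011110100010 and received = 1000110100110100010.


XOR: 0000000111000000000

Burst at position 7, length 3


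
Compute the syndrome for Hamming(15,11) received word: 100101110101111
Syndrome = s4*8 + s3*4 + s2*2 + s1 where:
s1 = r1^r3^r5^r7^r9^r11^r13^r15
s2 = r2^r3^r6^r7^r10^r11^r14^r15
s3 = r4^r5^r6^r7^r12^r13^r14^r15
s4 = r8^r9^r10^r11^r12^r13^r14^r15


s1=0, s2=1, s3=1, s4=0

Syndrome = 6 (error at position 6)


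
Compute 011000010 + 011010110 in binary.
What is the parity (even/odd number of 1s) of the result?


011000010 = 194
011010110 = 214
Sum = 408 = 110011000
1s count = 4

even parity (4 ones in 110011000)


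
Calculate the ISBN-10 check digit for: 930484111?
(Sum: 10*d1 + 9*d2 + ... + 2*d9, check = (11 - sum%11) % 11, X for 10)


Weighted sum: 222
222 mod 11 = 2

Check digit: 9


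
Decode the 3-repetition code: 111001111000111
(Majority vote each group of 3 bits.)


Groups: 111, 001, 111, 000, 111
Majority votes: 10101

10101


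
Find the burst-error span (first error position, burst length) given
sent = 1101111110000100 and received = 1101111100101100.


XOR: 0000000010101000

Burst at position 8, length 5


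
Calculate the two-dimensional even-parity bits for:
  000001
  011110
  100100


Row parities: 100
Column parities: 111011

Row P: 100, Col P: 111011, Corner: 1


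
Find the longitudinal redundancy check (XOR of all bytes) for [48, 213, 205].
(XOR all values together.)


XOR chain: 48 ^ 213 ^ 205 = 40

40


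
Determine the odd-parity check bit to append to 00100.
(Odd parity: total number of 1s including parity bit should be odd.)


Number of 1s in data: 1
Parity bit: 0

0


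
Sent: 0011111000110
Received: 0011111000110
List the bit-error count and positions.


XOR: 0000000000000

0 errors (received matches sent)


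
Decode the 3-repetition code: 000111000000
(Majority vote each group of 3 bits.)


Groups: 000, 111, 000, 000
Majority votes: 0100

0100


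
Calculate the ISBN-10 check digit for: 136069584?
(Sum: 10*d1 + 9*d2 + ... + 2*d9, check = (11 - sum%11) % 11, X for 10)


Weighted sum: 218
218 mod 11 = 9

Check digit: 2


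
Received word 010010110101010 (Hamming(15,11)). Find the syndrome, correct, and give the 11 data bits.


Syndrome = 0: no error detected

Data: 01010101010 (no errors)


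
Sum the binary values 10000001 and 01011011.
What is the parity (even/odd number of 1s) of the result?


10000001 = 129
01011011 = 91
Sum = 220 = 11011100
1s count = 5

odd parity (5 ones in 11011100)


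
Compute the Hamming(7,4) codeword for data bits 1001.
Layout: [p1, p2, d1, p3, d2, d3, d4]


Parity bits: p1=0, p2=0, p3=1

0011001


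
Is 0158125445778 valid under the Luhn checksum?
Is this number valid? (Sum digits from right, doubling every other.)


Luhn sum = 57
57 mod 10 = 7

Invalid (Luhn sum mod 10 = 7)


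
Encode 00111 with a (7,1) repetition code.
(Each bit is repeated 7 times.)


Each bit -> 7 copies

00000000000000111111111111111111111


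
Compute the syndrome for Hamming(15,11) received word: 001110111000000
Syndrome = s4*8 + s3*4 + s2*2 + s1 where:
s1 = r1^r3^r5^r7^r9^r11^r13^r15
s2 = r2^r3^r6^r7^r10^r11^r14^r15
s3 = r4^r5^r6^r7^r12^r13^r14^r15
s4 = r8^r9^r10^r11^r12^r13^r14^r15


s1=0, s2=0, s3=1, s4=0

Syndrome = 4 (error at position 4)


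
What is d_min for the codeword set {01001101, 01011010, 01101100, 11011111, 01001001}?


Comparing all pairs, minimum distance: 1
Can detect 0 errors, correct 0 errors

1


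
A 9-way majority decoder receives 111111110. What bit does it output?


Ones: 8 out of 9
Threshold: 5

1 (8/9 voted 1)


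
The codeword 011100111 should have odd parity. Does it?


Number of 1s: 6

No, parity error (6 ones)


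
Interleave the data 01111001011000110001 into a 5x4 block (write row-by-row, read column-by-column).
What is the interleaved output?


Matrix:
  0111
  1001
  0110
  0011
  0001
Read columns: 01000101001011011011

01000101001011011011


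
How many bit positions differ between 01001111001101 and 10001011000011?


XOR: 11000100001110
Count of 1s: 6

6


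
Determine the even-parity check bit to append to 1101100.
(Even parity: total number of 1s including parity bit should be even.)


Number of 1s in data: 4
Parity bit: 0

0


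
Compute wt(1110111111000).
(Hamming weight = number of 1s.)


Counting 1s in 1110111111000

9


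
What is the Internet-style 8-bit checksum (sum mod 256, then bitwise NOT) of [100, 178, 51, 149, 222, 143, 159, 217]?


Sum = 1219 mod 256 = 195
Complement = 60

60


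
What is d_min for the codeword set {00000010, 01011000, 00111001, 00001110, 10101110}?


Comparing all pairs, minimum distance: 2
Can detect 1 errors, correct 0 errors

2


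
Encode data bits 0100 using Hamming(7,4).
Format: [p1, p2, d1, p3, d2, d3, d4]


Parity bits: p1=1, p2=0, p3=1

1001100


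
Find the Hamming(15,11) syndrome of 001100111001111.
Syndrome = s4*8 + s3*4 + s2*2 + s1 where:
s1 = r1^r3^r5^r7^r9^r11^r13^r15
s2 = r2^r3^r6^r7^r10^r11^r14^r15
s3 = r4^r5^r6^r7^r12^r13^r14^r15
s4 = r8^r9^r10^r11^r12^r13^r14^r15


s1=1, s2=0, s3=0, s4=0

Syndrome = 1 (error at position 1)


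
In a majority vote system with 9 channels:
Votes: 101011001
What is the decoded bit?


Ones: 5 out of 9
Threshold: 5

1 (5/9 voted 1)


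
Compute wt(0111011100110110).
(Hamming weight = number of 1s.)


Counting 1s in 0111011100110110

10


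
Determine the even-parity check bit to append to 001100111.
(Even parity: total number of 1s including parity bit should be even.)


Number of 1s in data: 5
Parity bit: 1

1


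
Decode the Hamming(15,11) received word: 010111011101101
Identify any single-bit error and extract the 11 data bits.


Syndrome = 0: no error detected

Data: 01101101101 (no errors)


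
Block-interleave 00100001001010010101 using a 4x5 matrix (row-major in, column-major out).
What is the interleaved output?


Matrix:
  00100
  00100
  10100
  10101
Read columns: 00110000111100000001

00110000111100000001


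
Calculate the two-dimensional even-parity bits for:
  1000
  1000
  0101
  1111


Row parities: 1100
Column parities: 1010

Row P: 1100, Col P: 1010, Corner: 0


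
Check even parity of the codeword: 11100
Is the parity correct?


Number of 1s: 3

No, parity error (3 ones)


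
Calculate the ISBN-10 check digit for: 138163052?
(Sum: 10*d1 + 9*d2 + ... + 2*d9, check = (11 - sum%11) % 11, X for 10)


Weighted sum: 178
178 mod 11 = 2

Check digit: 9


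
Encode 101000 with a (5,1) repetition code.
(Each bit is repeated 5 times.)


Each bit -> 5 copies

111110000011111000000000000000


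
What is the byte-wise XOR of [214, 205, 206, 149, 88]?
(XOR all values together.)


XOR chain: 214 ^ 205 ^ 206 ^ 149 ^ 88 = 24

24


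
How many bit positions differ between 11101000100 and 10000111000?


XOR: 01101111100
Count of 1s: 7

7


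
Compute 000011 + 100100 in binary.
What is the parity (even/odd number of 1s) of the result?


000011 = 3
100100 = 36
Sum = 39 = 100111
1s count = 4

even parity (4 ones in 100111)


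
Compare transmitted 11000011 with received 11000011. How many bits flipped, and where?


XOR: 00000000

0 errors (received matches sent)


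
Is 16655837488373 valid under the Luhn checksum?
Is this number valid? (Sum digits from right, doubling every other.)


Luhn sum = 72
72 mod 10 = 2

Invalid (Luhn sum mod 10 = 2)


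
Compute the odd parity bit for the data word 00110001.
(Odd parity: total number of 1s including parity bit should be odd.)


Number of 1s in data: 3
Parity bit: 0

0


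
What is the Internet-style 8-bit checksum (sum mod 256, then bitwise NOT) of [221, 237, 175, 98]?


Sum = 731 mod 256 = 219
Complement = 36

36


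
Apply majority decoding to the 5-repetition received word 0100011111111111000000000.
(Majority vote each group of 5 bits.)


Groups: 01000, 11111, 11111, 10000, 00000
Majority votes: 01100

01100


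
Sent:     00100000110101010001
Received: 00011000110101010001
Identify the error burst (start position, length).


XOR: 00111000000000000000

Burst at position 2, length 3


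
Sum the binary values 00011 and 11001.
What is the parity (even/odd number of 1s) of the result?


00011 = 3
11001 = 25
Sum = 28 = 11100
1s count = 3

odd parity (3 ones in 11100)


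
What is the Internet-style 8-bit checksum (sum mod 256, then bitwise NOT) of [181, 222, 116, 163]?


Sum = 682 mod 256 = 170
Complement = 85

85


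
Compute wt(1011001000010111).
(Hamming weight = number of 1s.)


Counting 1s in 1011001000010111

8


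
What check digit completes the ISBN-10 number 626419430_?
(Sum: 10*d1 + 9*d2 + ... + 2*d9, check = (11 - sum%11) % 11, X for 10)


Weighted sum: 230
230 mod 11 = 10

Check digit: 1


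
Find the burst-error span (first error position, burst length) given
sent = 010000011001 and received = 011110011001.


XOR: 001110000000

Burst at position 2, length 3


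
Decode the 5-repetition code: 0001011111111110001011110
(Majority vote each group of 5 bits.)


Groups: 00010, 11111, 11111, 00010, 11110
Majority votes: 01101

01101


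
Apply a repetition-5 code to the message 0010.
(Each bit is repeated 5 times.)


Each bit -> 5 copies

00000000001111100000


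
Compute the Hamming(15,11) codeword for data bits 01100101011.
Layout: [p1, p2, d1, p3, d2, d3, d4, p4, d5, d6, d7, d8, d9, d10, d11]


Parity bits: p1=0, p2=0, p3=1, p4=0

000111000101011


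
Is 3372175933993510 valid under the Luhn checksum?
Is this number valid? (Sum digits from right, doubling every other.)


Luhn sum = 75
75 mod 10 = 5

Invalid (Luhn sum mod 10 = 5)


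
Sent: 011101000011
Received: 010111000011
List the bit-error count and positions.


XOR: 001010000000

2 error(s) at position(s): 2, 4


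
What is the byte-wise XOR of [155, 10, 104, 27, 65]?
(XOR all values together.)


XOR chain: 155 ^ 10 ^ 104 ^ 27 ^ 65 = 163

163


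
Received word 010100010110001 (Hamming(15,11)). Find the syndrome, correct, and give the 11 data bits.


Syndrome = 0: no error detected

Data: 00000110001 (no errors)


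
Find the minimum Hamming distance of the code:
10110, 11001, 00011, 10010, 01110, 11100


Comparing all pairs, minimum distance: 1
Can detect 0 errors, correct 0 errors

1


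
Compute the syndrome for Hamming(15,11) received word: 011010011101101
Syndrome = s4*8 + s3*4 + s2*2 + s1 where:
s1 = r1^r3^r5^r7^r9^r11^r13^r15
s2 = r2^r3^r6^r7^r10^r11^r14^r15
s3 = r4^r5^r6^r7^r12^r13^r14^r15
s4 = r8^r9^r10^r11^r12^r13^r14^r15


s1=1, s2=0, s3=0, s4=0

Syndrome = 1 (error at position 1)


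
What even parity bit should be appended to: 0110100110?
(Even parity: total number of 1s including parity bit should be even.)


Number of 1s in data: 5
Parity bit: 1

1


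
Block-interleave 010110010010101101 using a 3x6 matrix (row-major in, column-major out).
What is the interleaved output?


Matrix:
  010110
  010010
  101101
Read columns: 001110001101110001

001110001101110001


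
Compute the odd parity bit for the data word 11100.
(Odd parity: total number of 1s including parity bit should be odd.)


Number of 1s in data: 3
Parity bit: 0

0


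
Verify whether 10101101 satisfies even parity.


Number of 1s: 5

No, parity error (5 ones)


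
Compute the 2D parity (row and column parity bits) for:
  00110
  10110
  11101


Row parities: 010
Column parities: 01101

Row P: 010, Col P: 01101, Corner: 1


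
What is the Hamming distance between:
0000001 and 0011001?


XOR: 0011000
Count of 1s: 2

2


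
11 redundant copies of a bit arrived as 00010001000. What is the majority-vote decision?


Ones: 2 out of 11
Threshold: 6

0 (2/11 voted 1)


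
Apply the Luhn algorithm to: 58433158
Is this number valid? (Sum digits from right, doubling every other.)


Luhn sum = 36
36 mod 10 = 6

Invalid (Luhn sum mod 10 = 6)


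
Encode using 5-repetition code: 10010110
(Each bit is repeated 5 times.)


Each bit -> 5 copies

1111100000000001111100000111111111100000


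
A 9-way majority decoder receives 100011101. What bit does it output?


Ones: 5 out of 9
Threshold: 5

1 (5/9 voted 1)


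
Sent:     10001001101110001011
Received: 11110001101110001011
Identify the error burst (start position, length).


XOR: 01111000000000000000

Burst at position 1, length 4


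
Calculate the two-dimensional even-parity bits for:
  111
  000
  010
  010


Row parities: 1011
Column parities: 111

Row P: 1011, Col P: 111, Corner: 1


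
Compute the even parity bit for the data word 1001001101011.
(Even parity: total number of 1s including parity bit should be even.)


Number of 1s in data: 7
Parity bit: 1

1


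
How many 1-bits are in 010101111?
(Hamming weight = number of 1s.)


Counting 1s in 010101111

6


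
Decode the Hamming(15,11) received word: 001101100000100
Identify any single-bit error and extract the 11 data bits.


Syndrome = 11: error at position 11

Data: 10110010100 (corrected bit 11)


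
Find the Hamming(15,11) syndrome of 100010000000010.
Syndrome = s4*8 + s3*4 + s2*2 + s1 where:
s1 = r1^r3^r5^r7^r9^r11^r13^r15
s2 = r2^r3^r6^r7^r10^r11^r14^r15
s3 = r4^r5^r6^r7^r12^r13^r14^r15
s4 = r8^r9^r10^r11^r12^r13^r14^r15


s1=0, s2=1, s3=0, s4=1

Syndrome = 10 (error at position 10)


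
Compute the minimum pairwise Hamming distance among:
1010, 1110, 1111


Comparing all pairs, minimum distance: 1
Can detect 0 errors, correct 0 errors

1


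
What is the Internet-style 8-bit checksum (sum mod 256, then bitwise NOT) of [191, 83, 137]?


Sum = 411 mod 256 = 155
Complement = 100

100


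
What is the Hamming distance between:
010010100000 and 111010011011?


XOR: 101000111011
Count of 1s: 7

7


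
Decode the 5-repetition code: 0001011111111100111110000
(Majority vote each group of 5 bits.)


Groups: 00010, 11111, 11110, 01111, 10000
Majority votes: 01110

01110


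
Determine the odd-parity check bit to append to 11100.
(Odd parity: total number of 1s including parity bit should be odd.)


Number of 1s in data: 3
Parity bit: 0

0


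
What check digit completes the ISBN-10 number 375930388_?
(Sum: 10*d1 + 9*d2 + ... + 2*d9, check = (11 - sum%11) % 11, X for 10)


Weighted sum: 266
266 mod 11 = 2

Check digit: 9


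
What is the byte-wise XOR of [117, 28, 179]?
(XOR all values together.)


XOR chain: 117 ^ 28 ^ 179 = 218

218


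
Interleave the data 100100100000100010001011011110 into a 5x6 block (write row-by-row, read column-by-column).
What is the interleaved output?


Matrix:
  100100
  100000
  100010
  001011
  011110
Read columns: 111000000100011100010011100010

111000000100011100010011100010


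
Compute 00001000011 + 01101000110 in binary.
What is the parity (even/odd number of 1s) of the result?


00001000011 = 67
01101000110 = 838
Sum = 905 = 1110001001
1s count = 5

odd parity (5 ones in 1110001001)


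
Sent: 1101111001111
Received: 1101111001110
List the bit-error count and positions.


XOR: 0000000000001

1 error(s) at position(s): 12


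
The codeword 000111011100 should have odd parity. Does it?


Number of 1s: 6

No, parity error (6 ones)


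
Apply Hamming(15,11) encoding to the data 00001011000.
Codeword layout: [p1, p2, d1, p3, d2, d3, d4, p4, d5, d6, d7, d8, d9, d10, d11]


Parity bits: p1=0, p2=1, p3=1, p4=1

010100011011000


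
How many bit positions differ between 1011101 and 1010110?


XOR: 0001011
Count of 1s: 3

3


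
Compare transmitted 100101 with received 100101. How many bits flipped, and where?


XOR: 000000

0 errors (received matches sent)
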